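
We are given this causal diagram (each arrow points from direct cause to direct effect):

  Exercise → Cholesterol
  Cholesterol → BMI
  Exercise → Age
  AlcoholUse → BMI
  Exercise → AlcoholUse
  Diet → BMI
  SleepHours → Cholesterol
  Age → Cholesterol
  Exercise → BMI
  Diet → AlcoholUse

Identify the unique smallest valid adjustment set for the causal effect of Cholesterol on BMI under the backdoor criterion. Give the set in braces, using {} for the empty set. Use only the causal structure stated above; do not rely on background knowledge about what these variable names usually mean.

Variables eligible for adjustment (non-descendants of Cholesterol, excluding Cholesterol and BMI): {Age, AlcoholUse, Diet, Exercise, SleepHours}.
Backdoor paths from Cholesterol to BMI:
  P1: Cholesterol <- Exercise -> AlcoholUse <- Diet -> BMI
  P2: Cholesterol <- Exercise -> AlcoholUse -> BMI
  P3: Cholesterol <- Exercise -> BMI
  P4: Cholesterol <- Age <- Exercise -> AlcoholUse <- Diet -> BMI
  P5: Cholesterol <- Age <- Exercise -> AlcoholUse -> BMI
  P6: Cholesterol <- Age <- Exercise -> BMI
The empty set is not sufficient: P2 (Cholesterol <- Exercise -> AlcoholUse -> BMI) has no collider blocking it and no conditioned non-collider, so it is open.
Try {Exercise}:
  P1: blocked at fork node Exercise ∈ conditioning set.
  P2: blocked at fork node Exercise ∈ conditioning set.
  P3: blocked at fork node Exercise ∈ conditioning set.
  P4: blocked at fork node Exercise ∈ conditioning set.
  P5: blocked at fork node Exercise ∈ conditioning set.
  P6: blocked at fork node Exercise ∈ conditioning set.
{Exercise} contains no descendant of Cholesterol and blocks every backdoor path.
No other singleton works — e.g. {Diet} leaves P2 open — so {Exercise} is the unique smallest valid adjustment set.

{Exercise}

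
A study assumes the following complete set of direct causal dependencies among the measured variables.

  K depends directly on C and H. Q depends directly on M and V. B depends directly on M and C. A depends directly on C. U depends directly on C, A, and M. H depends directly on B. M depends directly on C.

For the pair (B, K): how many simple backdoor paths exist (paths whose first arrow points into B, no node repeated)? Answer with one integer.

A backdoor path from B to K is any simple undirected path whose first edge points into B (i.e. leaves B via a parent).
Parents of B: {C, M}.
Enumerating:
  P1: B <- C -> K
  P2: B <- M <- C -> K
  P3: B <- M -> U <- C -> K
  P4: B <- M -> U <- A <- C -> K
That exhausts the simple backdoor paths. Count: 4.

4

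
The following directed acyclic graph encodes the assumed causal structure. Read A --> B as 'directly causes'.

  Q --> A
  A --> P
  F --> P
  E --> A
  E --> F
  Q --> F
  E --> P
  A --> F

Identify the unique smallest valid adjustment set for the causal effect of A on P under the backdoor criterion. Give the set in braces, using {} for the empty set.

Variables eligible for adjustment (non-descendants of A, excluding A and P): {E, Q}.
Backdoor paths from A to P:
  P1: A <- E -> F -> P
  P2: A <- E -> P
  P3: A <- Q -> F <- E -> P
  P4: A <- Q -> F -> P
The empty set is not sufficient: P1 (A <- E -> F -> P) has no collider blocking it and no conditioned non-collider, so it is open.
Try {E, Q}:
  P1: blocked at fork node E ∈ conditioning set.
  P2: blocked at fork node E ∈ conditioning set.
  P3: blocked at fork node Q ∈ conditioning set.
  P4: blocked at fork node Q ∈ conditioning set.
{E, Q} contains no descendant of A and blocks every backdoor path.
Every element of {E, Q} is needed (dropping E leaves P1 open; dropping Q leaves P4 open), so no proper subset is valid.
Among all size-2 subsets of the eligible variables, only {E, Q} blocks every backdoor path, so it is the unique smallest valid adjustment set.

{E, Q}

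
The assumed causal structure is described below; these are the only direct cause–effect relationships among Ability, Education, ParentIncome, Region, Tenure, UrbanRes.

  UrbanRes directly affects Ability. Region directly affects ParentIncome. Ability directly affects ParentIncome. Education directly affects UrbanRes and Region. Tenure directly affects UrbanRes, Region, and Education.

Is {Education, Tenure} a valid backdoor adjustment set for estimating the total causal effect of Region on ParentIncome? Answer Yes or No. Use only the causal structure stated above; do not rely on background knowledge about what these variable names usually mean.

Yes

Backdoor paths from Region to ParentIncome (paths whose first edge points into Region):
  P1: Region <- Tenure -> Education -> UrbanRes -> Ability -> ParentIncome
  P2: Region <- Tenure -> UrbanRes -> Ability -> ParentIncome
  P3: Region <- Education <- Tenure -> UrbanRes -> Ability -> ParentIncome
  P4: Region <- Education -> UrbanRes -> Ability -> ParentIncome
Condition 1 (no descendant of Region in the set): holds — descendants of Region are {ParentIncome}; none are in {Education, Tenure}.
Condition 2 (every backdoor path blocked by {Education, Tenure}):
  P1: blocked at fork node Tenure ∈ conditioning set.
  P2: blocked at fork node Tenure ∈ conditioning set.
  P3: blocked at chain node Education ∈ conditioning set.
  P4: blocked at fork node Education ∈ conditioning set.
{Education, Tenure} satisfies the backdoor criterion.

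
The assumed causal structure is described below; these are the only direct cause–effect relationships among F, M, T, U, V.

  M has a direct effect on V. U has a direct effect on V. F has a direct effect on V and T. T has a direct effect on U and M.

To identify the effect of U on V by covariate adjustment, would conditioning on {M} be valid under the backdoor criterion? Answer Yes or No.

No

Backdoor paths from U to V (paths whose first edge points into U):
  P1: U <- T <- F -> V
  P2: U <- T -> M -> V
Condition 1 (no descendant of U in the set): holds — descendants of U are {V}; none are in {M}.
Condition 2 (every backdoor path blocked by {M}):
  P1: open — no interior node is in the conditioning set.
  P2: blocked at chain node M ∈ conditioning set.
{M} does not satisfy the backdoor criterion.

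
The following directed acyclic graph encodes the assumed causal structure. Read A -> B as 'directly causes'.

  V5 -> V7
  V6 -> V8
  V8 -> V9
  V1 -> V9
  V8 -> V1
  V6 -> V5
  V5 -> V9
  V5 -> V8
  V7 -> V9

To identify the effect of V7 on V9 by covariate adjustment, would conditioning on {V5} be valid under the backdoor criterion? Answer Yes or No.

Backdoor paths from V7 to V9 (paths whose first edge points into V7):
  P1: V7 <- V5 <- V6 -> V8 -> V1 -> V9
  P2: V7 <- V5 <- V6 -> V8 -> V9
  P3: V7 <- V5 -> V8 -> V1 -> V9
  P4: V7 <- V5 -> V8 -> V9
  P5: V7 <- V5 -> V9
Condition 1 (no descendant of V7 in the set): holds — descendants of V7 are {V9}; none are in {V5}.
Condition 2 (every backdoor path blocked by {V5}):
  P1: blocked at chain node V5 ∈ conditioning set.
  P2: blocked at chain node V5 ∈ conditioning set.
  P3: blocked at fork node V5 ∈ conditioning set.
  P4: blocked at fork node V5 ∈ conditioning set.
  P5: blocked at fork node V5 ∈ conditioning set.
{V5} satisfies the backdoor criterion.

Yes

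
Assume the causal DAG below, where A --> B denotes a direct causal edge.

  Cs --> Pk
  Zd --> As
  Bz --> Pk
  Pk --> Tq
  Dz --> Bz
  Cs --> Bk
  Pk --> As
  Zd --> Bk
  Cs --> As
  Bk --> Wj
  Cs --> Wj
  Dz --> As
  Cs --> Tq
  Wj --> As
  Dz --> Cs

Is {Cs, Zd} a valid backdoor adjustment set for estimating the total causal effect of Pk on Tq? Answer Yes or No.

Backdoor paths from Pk to Tq (paths whose first edge points into Pk):
  P1: Pk <- Bz <- Dz -> Cs -> Tq
  P2: Pk <- Bz <- Dz -> As <- Zd -> Bk <- Cs -> Tq
  P3: Pk <- Bz <- Dz -> As <- Zd -> Bk -> Wj <- Cs -> Tq
  P4: Pk <- Bz <- Dz -> As <- Cs -> Tq
  P5: Pk <- Bz <- Dz -> As <- Wj <- Cs -> Tq
  P6: Pk <- Bz <- Dz -> As <- Wj <- Bk <- Cs -> Tq
  P7: Pk <- Cs -> Tq
Condition 1 (no descendant of Pk in the set): holds — descendants of Pk are {As, Tq}; none are in {Cs, Zd}.
Condition 2 (every backdoor path blocked by {Cs, Zd}):
  P1: blocked at chain node Cs ∈ conditioning set.
  P2: blocked at collider As (neither it nor any descendant is in the conditioning set).
  P3: blocked at collider As (neither it nor any descendant is in the conditioning set).
  P4: blocked at collider As (neither it nor any descendant is in the conditioning set).
  P5: blocked at collider As (neither it nor any descendant is in the conditioning set).
  P6: blocked at collider As (neither it nor any descendant is in the conditioning set).
  P7: blocked at fork node Cs ∈ conditioning set.
{Cs, Zd} satisfies the backdoor criterion.

Yes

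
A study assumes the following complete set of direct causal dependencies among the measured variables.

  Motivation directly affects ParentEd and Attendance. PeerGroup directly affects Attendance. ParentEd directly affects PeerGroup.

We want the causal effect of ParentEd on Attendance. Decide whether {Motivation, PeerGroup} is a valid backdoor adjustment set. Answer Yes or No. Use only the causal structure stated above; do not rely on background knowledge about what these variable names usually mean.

Backdoor paths from ParentEd to Attendance (paths whose first edge points into ParentEd):
  P1: ParentEd <- Motivation -> Attendance
Condition 1 (no descendant of ParentEd in the set): FAILS — PeerGroup is a descendant of ParentEd.
Condition 2 (every backdoor path blocked by {Motivation, PeerGroup}):
  P1: blocked at fork node Motivation ∈ conditioning set.
{Motivation, PeerGroup} does not satisfy the backdoor criterion.

No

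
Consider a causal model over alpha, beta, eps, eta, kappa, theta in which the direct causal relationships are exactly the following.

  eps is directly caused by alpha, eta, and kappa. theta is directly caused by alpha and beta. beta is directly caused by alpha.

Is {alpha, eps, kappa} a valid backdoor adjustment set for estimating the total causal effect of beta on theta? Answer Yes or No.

Yes

Backdoor paths from beta to theta (paths whose first edge points into beta):
  P1: beta <- alpha -> theta
Condition 1 (no descendant of beta in the set): holds — descendants of beta are {theta}; none are in {alpha, eps, kappa}.
Condition 2 (every backdoor path blocked by {alpha, eps, kappa}):
  P1: blocked at fork node alpha ∈ conditioning set.
{alpha, eps, kappa} satisfies the backdoor criterion.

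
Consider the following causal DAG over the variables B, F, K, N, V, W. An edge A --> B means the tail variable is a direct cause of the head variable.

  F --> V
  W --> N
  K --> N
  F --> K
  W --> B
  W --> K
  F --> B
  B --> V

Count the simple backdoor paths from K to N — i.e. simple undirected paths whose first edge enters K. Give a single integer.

A backdoor path from K to N is any simple undirected path whose first edge points into K (i.e. leaves K via a parent).
Parents of K: {F, W}.
Enumerating:
  P1: K <- W -> N
  P2: K <- F -> B <- W -> N
  P3: K <- F -> V <- B <- W -> N
That exhausts the simple backdoor paths. Count: 3.

3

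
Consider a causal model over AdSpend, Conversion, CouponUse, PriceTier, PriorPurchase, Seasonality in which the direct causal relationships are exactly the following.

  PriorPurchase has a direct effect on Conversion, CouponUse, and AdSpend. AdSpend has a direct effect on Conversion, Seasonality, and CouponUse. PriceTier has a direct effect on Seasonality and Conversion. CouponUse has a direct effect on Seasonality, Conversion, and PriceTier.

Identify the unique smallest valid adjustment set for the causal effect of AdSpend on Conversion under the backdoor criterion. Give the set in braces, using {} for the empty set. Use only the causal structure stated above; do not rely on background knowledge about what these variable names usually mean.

Variables eligible for adjustment (non-descendants of AdSpend, excluding AdSpend and Conversion): {PriorPurchase}.
Backdoor paths from AdSpend to Conversion:
  P1: AdSpend <- PriorPurchase -> CouponUse -> PriceTier -> Conversion
  P2: AdSpend <- PriorPurchase -> CouponUse -> Conversion
  P3: AdSpend <- PriorPurchase -> CouponUse -> Seasonality <- PriceTier -> Conversion
  P4: AdSpend <- PriorPurchase -> Conversion
The empty set is not sufficient: P1 (AdSpend <- PriorPurchase -> CouponUse -> PriceTier -> Conversion) has no collider blocking it and no conditioned non-collider, so it is open.
Try {PriorPurchase}:
  P1: blocked at fork node PriorPurchase ∈ conditioning set.
  P2: blocked at fork node PriorPurchase ∈ conditioning set.
  P3: blocked at fork node PriorPurchase ∈ conditioning set.
  P4: blocked at fork node PriorPurchase ∈ conditioning set.
{PriorPurchase} contains no descendant of AdSpend and blocks every backdoor path.
{PriorPurchase} is the unique smallest valid adjustment set.

{PriorPurchase}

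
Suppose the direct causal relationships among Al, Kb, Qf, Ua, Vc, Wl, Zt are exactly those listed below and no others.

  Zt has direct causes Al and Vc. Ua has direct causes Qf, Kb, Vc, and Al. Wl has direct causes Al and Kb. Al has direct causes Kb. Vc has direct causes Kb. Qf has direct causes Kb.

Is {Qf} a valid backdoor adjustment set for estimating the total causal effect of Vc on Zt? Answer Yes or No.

No

Backdoor paths from Vc to Zt (paths whose first edge points into Vc):
  P1: Vc <- Kb -> Qf -> Ua <- Al -> Zt
  P2: Vc <- Kb -> Al -> Zt
  P3: Vc <- Kb -> Ua <- Al -> Zt
  P4: Vc <- Kb -> Wl <- Al -> Zt
Condition 1 (no descendant of Vc in the set): holds — descendants of Vc are {Ua, Zt}; none are in {Qf}.
Condition 2 (every backdoor path blocked by {Qf}):
  P1: blocked at chain node Qf ∈ conditioning set.
  P2: open — no interior node is in the conditioning set.
  P3: blocked at collider Ua (neither it nor any descendant is in the conditioning set).
  P4: blocked at collider Wl (neither it nor any descendant is in the conditioning set).
{Qf} does not satisfy the backdoor criterion.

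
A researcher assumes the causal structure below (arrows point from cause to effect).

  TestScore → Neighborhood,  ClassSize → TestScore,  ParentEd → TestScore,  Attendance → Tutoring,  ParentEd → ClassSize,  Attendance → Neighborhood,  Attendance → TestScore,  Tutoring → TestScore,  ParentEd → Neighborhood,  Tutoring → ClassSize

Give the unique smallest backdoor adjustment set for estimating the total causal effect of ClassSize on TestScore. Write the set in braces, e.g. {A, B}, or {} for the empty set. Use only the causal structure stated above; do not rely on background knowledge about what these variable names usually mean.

Variables eligible for adjustment (non-descendants of ClassSize, excluding ClassSize and TestScore): {Attendance, ParentEd, Tutoring}.
Backdoor paths from ClassSize to TestScore:
  P1: ClassSize <- ParentEd -> TestScore
  P2: ClassSize <- ParentEd -> Neighborhood <- Attendance -> Tutoring -> TestScore
  P3: ClassSize <- ParentEd -> Neighborhood <- Attendance -> TestScore
  P4: ClassSize <- ParentEd -> Neighborhood <- TestScore
  P5: ClassSize <- Tutoring <- Attendance -> TestScore
  P6: ClassSize <- Tutoring <- Attendance -> Neighborhood <- ParentEd -> TestScore
  P7: ClassSize <- Tutoring <- Attendance -> Neighborhood <- TestScore
  P8: ClassSize <- Tutoring -> TestScore
The empty set is not sufficient: P1 (ClassSize <- ParentEd -> TestScore) has no collider blocking it and no conditioned non-collider, so it is open.
Try {ParentEd, Tutoring}:
  P1: blocked at fork node ParentEd ∈ conditioning set.
  P2: blocked at fork node ParentEd ∈ conditioning set.
  P3: blocked at fork node ParentEd ∈ conditioning set.
  P4: blocked at fork node ParentEd ∈ conditioning set.
  P5: blocked at chain node Tutoring ∈ conditioning set.
  P6: blocked at chain node Tutoring ∈ conditioning set.
  P7: blocked at chain node Tutoring ∈ conditioning set.
  P8: blocked at fork node Tutoring ∈ conditioning set.
{ParentEd, Tutoring} contains no descendant of ClassSize and blocks every backdoor path.
Every element of {ParentEd, Tutoring} is needed (dropping ParentEd leaves P1 open; dropping Tutoring leaves P5 open), so no proper subset is valid.
Among all size-2 subsets of the eligible variables, only {ParentEd, Tutoring} blocks every backdoor path, so it is the unique smallest valid adjustment set.

{ParentEd, Tutoring}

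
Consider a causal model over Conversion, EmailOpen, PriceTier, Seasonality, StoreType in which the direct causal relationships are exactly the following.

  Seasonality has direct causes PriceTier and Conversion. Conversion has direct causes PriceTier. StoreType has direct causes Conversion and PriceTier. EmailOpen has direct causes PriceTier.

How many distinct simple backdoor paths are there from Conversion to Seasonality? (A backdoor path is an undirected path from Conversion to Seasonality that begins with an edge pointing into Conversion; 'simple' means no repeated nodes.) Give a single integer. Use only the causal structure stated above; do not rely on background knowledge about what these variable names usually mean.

1

A backdoor path from Conversion to Seasonality is any simple undirected path whose first edge points into Conversion (i.e. leaves Conversion via a parent).
Parents of Conversion: {PriceTier}.
Enumerating:
  P1: Conversion <- PriceTier -> Seasonality
That exhausts the simple backdoor paths. Count: 1.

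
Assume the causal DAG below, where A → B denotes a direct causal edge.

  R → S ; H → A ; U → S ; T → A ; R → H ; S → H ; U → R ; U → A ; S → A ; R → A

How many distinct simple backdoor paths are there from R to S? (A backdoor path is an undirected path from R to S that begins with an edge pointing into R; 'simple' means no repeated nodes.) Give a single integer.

3

A backdoor path from R to S is any simple undirected path whose first edge points into R (i.e. leaves R via a parent).
Parents of R: {U}.
Enumerating:
  P1: R <- U -> S
  P2: R <- U -> A <- S
  P3: R <- U -> A <- H <- S
That exhausts the simple backdoor paths. Count: 3.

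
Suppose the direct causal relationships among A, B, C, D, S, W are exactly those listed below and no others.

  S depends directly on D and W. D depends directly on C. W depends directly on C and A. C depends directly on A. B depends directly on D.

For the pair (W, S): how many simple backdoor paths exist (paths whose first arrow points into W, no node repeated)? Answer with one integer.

A backdoor path from W to S is any simple undirected path whose first edge points into W (i.e. leaves W via a parent).
Parents of W: {A, C}.
Enumerating:
  P1: W <- A -> C -> D -> S
  P2: W <- C -> D -> S
That exhausts the simple backdoor paths. Count: 2.

2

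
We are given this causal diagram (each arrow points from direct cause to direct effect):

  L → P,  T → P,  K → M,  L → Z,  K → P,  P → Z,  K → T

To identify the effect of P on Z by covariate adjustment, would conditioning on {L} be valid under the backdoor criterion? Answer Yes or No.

Backdoor paths from P to Z (paths whose first edge points into P):
  P1: P <- L -> Z
Condition 1 (no descendant of P in the set): holds — descendants of P are {Z}; none are in {L}.
Condition 2 (every backdoor path blocked by {L}):
  P1: blocked at fork node L ∈ conditioning set.
{L} satisfies the backdoor criterion.

Yes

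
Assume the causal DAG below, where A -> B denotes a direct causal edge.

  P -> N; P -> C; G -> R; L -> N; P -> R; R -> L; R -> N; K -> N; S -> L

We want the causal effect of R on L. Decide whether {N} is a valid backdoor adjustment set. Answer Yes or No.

Backdoor paths from R to L (paths whose first edge points into R):
  P1: R <- P -> N <- L
Condition 1 (no descendant of R in the set): FAILS — N is a descendant of R.
Condition 2 (every backdoor path blocked by {N}):
  P1: open — collider(s) N are conditioned on (or have a conditioned descendant) and no non-collider on the path is in the set.
{N} does not satisfy the backdoor criterion.

No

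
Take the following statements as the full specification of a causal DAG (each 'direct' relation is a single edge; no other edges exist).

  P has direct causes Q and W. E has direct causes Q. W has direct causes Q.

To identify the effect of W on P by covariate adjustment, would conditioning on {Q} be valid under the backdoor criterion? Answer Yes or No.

Backdoor paths from W to P (paths whose first edge points into W):
  P1: W <- Q -> P
Condition 1 (no descendant of W in the set): holds — descendants of W are {P}; none are in {Q}.
Condition 2 (every backdoor path blocked by {Q}):
  P1: blocked at fork node Q ∈ conditioning set.
{Q} satisfies the backdoor criterion.

Yes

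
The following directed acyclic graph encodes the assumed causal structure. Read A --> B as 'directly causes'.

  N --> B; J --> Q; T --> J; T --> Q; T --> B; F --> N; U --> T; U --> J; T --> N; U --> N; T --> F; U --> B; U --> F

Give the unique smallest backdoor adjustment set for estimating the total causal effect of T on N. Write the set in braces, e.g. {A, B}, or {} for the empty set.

{U}

Variables eligible for adjustment (non-descendants of T, excluding T and N): {U}.
Backdoor paths from T to N:
  P1: T <- U -> F -> N
  P2: T <- U -> N
  P3: T <- U -> B <- N
The empty set is not sufficient: P1 (T <- U -> F -> N) has no collider blocking it and no conditioned non-collider, so it is open.
Try {U}:
  P1: blocked at fork node U ∈ conditioning set.
  P2: blocked at fork node U ∈ conditioning set.
  P3: blocked at fork node U ∈ conditioning set.
{U} contains no descendant of T and blocks every backdoor path.
{U} is the unique smallest valid adjustment set.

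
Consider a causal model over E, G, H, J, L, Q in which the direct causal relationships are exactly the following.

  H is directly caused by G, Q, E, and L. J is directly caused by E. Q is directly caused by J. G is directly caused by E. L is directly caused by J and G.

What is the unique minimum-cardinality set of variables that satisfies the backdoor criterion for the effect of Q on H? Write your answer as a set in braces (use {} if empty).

{J}

Variables eligible for adjustment (non-descendants of Q, excluding Q and H): {E, G, J, L}.
Backdoor paths from Q to H:
  P1: Q <- J <- E -> G -> L -> H
  P2: Q <- J <- E -> G -> H
  P3: Q <- J <- E -> H
  P4: Q <- J -> L <- G <- E -> H
  P5: Q <- J -> L <- G -> H
  P6: Q <- J -> L -> H
The empty set is not sufficient: P1 (Q <- J <- E -> G -> L -> H) has no collider blocking it and no conditioned non-collider, so it is open.
Try {J}:
  P1: blocked at chain node J ∈ conditioning set.
  P2: blocked at chain node J ∈ conditioning set.
  P3: blocked at chain node J ∈ conditioning set.
  P4: blocked at fork node J ∈ conditioning set.
  P5: blocked at fork node J ∈ conditioning set.
  P6: blocked at fork node J ∈ conditioning set.
{J} contains no descendant of Q and blocks every backdoor path.
No other singleton works — e.g. {E} leaves P6 open — so {J} is the unique smallest valid adjustment set.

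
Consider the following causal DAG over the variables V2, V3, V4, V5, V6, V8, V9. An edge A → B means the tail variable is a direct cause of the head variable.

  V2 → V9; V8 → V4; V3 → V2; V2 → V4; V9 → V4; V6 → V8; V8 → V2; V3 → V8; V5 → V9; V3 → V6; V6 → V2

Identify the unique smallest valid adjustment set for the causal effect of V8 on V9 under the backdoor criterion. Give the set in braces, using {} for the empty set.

{V3, V6}

Variables eligible for adjustment (non-descendants of V8, excluding V8 and V9): {V3, V5, V6}.
Backdoor paths from V8 to V9:
  P1: V8 <- V3 -> V6 -> V2 -> V9
  P2: V8 <- V3 -> V6 -> V2 -> V4 <- V9
  P3: V8 <- V3 -> V2 -> V9
  P4: V8 <- V3 -> V2 -> V4 <- V9
  P5: V8 <- V6 <- V3 -> V2 -> V9
  P6: V8 <- V6 <- V3 -> V2 -> V4 <- V9
  P7: V8 <- V6 -> V2 -> V9
  P8: V8 <- V6 -> V2 -> V4 <- V9
The empty set is not sufficient: P1 (V8 <- V3 -> V6 -> V2 -> V9) has no collider blocking it and no conditioned non-collider, so it is open.
Try {V3, V6}:
  P1: blocked at fork node V3 ∈ conditioning set.
  P2: blocked at fork node V3 ∈ conditioning set.
  P3: blocked at fork node V3 ∈ conditioning set.
  P4: blocked at fork node V3 ∈ conditioning set.
  P5: blocked at chain node V6 ∈ conditioning set.
  P6: blocked at chain node V6 ∈ conditioning set.
  P7: blocked at fork node V6 ∈ conditioning set.
  P8: blocked at fork node V6 ∈ conditioning set.
{V3, V6} contains no descendant of V8 and blocks every backdoor path.
Every element of {V3, V6} is needed (dropping V3 leaves P3 open; dropping V6 leaves P7 open), so no proper subset is valid.
Among all size-2 subsets of the eligible variables, only {V3, V6} blocks every backdoor path, so it is the unique smallest valid adjustment set.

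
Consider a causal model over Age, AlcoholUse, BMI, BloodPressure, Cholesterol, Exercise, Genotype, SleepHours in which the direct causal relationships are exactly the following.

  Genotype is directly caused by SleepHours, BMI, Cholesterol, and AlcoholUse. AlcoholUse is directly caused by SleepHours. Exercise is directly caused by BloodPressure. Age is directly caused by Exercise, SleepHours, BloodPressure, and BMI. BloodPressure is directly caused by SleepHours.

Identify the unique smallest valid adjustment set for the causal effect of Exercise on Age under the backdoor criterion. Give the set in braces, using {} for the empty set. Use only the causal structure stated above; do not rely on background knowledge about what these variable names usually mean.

Variables eligible for adjustment (non-descendants of Exercise, excluding Exercise and Age): {AlcoholUse, BMI, BloodPressure, Cholesterol, Genotype, SleepHours}.
Backdoor paths from Exercise to Age:
  P1: Exercise <- BloodPressure <- SleepHours -> AlcoholUse -> Genotype <- BMI -> Age
  P2: Exercise <- BloodPressure <- SleepHours -> Genotype <- BMI -> Age
  P3: Exercise <- BloodPressure <- SleepHours -> Age
  P4: Exercise <- BloodPressure -> Age
The empty set is not sufficient: P3 (Exercise <- BloodPressure <- SleepHours -> Age) has no collider blocking it and no conditioned non-collider, so it is open.
Try {BloodPressure}:
  P1: blocked at chain node BloodPressure ∈ conditioning set.
  P2: blocked at chain node BloodPressure ∈ conditioning set.
  P3: blocked at chain node BloodPressure ∈ conditioning set.
  P4: blocked at fork node BloodPressure ∈ conditioning set.
{BloodPressure} contains no descendant of Exercise and blocks every backdoor path.
No other singleton works — e.g. {SleepHours} leaves P4 open — so {BloodPressure} is the unique smallest valid adjustment set.

{BloodPressure}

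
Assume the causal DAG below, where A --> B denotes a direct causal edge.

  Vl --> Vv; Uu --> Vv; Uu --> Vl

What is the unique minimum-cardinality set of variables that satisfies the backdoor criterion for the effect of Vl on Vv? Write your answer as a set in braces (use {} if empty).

{Uu}

Variables eligible for adjustment (non-descendants of Vl, excluding Vl and Vv): {Uu}.
Backdoor paths from Vl to Vv:
  P1: Vl <- Uu -> Vv
The empty set is not sufficient: P1 (Vl <- Uu -> Vv) has no collider blocking it and no conditioned non-collider, so it is open.
Try {Uu}:
  P1: blocked at fork node Uu ∈ conditioning set.
{Uu} contains no descendant of Vl and blocks every backdoor path.
{Uu} is the unique smallest valid adjustment set.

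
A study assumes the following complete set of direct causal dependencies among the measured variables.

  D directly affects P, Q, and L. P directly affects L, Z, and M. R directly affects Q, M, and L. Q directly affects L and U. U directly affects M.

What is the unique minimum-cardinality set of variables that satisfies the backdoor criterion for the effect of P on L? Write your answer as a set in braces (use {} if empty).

Variables eligible for adjustment (non-descendants of P, excluding P and L): {D, Q, R, U}.
Backdoor paths from P to L:
  P1: P <- D -> Q <- R -> L
  P2: P <- D -> Q -> U -> M <- R -> L
  P3: P <- D -> Q -> L
  P4: P <- D -> L
The empty set is not sufficient: P3 (P <- D -> Q -> L) has no collider blocking it and no conditioned non-collider, so it is open.
Try {D}:
  P1: blocked at fork node D ∈ conditioning set.
  P2: blocked at fork node D ∈ conditioning set.
  P3: blocked at fork node D ∈ conditioning set.
  P4: blocked at fork node D ∈ conditioning set.
{D} contains no descendant of P and blocks every backdoor path.
No other singleton works — e.g. {R} leaves P3 open — so {D} is the unique smallest valid adjustment set.

{D}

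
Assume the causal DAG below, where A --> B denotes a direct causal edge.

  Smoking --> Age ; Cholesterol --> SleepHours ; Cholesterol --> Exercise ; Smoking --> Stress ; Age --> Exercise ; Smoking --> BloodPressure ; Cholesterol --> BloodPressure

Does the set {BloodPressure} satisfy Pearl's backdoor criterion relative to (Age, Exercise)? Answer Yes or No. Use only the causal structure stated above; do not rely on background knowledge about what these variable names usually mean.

Backdoor paths from Age to Exercise (paths whose first edge points into Age):
  P1: Age <- Smoking -> BloodPressure <- Cholesterol -> Exercise
Condition 1 (no descendant of Age in the set): holds — descendants of Age are {Exercise}; none are in {BloodPressure}.
Condition 2 (every backdoor path blocked by {BloodPressure}):
  P1: open — collider(s) BloodPressure are conditioned on (or have a conditioned descendant) and no non-collider on the path is in the set.
{BloodPressure} does not satisfy the backdoor criterion.

No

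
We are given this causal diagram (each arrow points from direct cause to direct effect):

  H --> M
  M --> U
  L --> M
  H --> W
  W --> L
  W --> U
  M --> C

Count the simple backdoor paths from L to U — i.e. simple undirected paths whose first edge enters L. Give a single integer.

2

A backdoor path from L to U is any simple undirected path whose first edge points into L (i.e. leaves L via a parent).
Parents of L: {W}.
Enumerating:
  P1: L <- W <- H -> M -> U
  P2: L <- W -> U
That exhausts the simple backdoor paths. Count: 2.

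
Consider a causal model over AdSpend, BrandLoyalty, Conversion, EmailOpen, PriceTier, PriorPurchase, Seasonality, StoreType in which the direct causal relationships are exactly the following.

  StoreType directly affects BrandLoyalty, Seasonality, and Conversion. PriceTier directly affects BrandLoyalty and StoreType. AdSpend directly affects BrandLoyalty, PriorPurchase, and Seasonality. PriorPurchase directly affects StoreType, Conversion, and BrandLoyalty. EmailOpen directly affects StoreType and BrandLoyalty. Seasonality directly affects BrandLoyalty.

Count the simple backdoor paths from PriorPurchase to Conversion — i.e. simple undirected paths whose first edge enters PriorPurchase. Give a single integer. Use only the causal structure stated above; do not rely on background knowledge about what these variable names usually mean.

A backdoor path from PriorPurchase to Conversion is any simple undirected path whose first edge points into PriorPurchase (i.e. leaves PriorPurchase via a parent).
Parents of PriorPurchase: {AdSpend}.
Enumerating:
  P1: PriorPurchase <- AdSpend -> Seasonality <- StoreType -> Conversion
  P2: PriorPurchase <- AdSpend -> Seasonality -> BrandLoyalty <- EmailOpen -> StoreType -> Conversion
  P3: PriorPurchase <- AdSpend -> Seasonality -> BrandLoyalty <- PriceTier -> StoreType -> Conversion
  P4: PriorPurchase <- AdSpend -> Seasonality -> BrandLoyalty <- StoreType -> Conversion
  P5: PriorPurchase <- AdSpend -> BrandLoyalty <- EmailOpen -> StoreType -> Conversion
  P6: PriorPurchase <- AdSpend -> BrandLoyalty <- PriceTier -> StoreType -> Conversion
  P7: PriorPurchase <- AdSpend -> BrandLoyalty <- StoreType -> Conversion
  P8: PriorPurchase <- AdSpend -> BrandLoyalty <- Seasonality <- StoreType -> Conversion
That exhausts the simple backdoor paths. Count: 8.

8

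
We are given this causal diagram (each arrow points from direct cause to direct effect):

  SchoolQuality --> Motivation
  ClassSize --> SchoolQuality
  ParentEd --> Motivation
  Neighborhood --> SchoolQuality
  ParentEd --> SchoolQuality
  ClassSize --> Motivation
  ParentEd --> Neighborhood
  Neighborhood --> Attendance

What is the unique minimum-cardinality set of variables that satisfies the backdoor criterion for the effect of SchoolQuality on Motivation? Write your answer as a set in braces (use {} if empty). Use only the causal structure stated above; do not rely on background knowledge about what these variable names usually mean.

{ClassSize, ParentEd}

Variables eligible for adjustment (non-descendants of SchoolQuality, excluding SchoolQuality and Motivation): {Attendance, ClassSize, Neighborhood, ParentEd}.
Backdoor paths from SchoolQuality to Motivation:
  P1: SchoolQuality <- ParentEd -> Motivation
  P2: SchoolQuality <- ClassSize -> Motivation
  P3: SchoolQuality <- Neighborhood <- ParentEd -> Motivation
The empty set is not sufficient: P1 (SchoolQuality <- ParentEd -> Motivation) has no collider blocking it and no conditioned non-collider, so it is open.
Try {ClassSize, ParentEd}:
  P1: blocked at fork node ParentEd ∈ conditioning set.
  P2: blocked at fork node ClassSize ∈ conditioning set.
  P3: blocked at fork node ParentEd ∈ conditioning set.
{ClassSize, ParentEd} contains no descendant of SchoolQuality and blocks every backdoor path.
Every element of {ClassSize, ParentEd} is needed (dropping ClassSize leaves P2 open; dropping ParentEd leaves P1 open), so no proper subset is valid.
Among all size-2 subsets of the eligible variables, only {ClassSize, ParentEd} blocks every backdoor path, so it is the unique smallest valid adjustment set.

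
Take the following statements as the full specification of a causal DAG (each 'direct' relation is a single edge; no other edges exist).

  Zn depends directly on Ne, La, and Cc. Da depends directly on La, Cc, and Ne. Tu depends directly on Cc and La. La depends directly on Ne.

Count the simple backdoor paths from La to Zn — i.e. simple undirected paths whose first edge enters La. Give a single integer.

A backdoor path from La to Zn is any simple undirected path whose first edge points into La (i.e. leaves La via a parent).
Parents of La: {Ne}.
Enumerating:
  P1: La <- Ne -> Zn
  P2: La <- Ne -> Da <- Cc -> Zn
That exhausts the simple backdoor paths. Count: 2.

2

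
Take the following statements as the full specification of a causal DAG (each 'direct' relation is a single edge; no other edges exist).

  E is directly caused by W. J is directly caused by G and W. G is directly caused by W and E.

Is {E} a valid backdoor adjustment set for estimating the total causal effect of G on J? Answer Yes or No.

Backdoor paths from G to J (paths whose first edge points into G):
  P1: G <- W -> J
  P2: G <- E <- W -> J
Condition 1 (no descendant of G in the set): holds — descendants of G are {J}; none are in {E}.
Condition 2 (every backdoor path blocked by {E}):
  P1: open — no interior node is in the conditioning set.
  P2: blocked at chain node E ∈ conditioning set.
{E} does not satisfy the backdoor criterion.

No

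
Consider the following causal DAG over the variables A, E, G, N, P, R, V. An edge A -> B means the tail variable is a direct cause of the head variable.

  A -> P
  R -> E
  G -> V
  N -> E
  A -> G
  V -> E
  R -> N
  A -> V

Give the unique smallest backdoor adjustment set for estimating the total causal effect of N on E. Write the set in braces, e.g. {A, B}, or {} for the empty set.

Variables eligible for adjustment (non-descendants of N, excluding N and E): {A, G, P, R, V}.
Backdoor paths from N to E:
  P1: N <- R -> E
The empty set is not sufficient: P1 (N <- R -> E) has no collider blocking it and no conditioned non-collider, so it is open.
Try {R}:
  P1: blocked at fork node R ∈ conditioning set.
{R} contains no descendant of N and blocks every backdoor path.
No other singleton works — e.g. {A} leaves P1 open — so {R} is the unique smallest valid adjustment set.

{R}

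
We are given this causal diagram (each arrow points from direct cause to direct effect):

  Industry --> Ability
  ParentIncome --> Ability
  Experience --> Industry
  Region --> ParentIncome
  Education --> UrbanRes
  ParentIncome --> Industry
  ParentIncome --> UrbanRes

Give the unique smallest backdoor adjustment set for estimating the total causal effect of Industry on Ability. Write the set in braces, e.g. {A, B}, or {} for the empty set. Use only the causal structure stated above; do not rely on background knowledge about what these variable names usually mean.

{ParentIncome}

Variables eligible for adjustment (non-descendants of Industry, excluding Industry and Ability): {Education, Experience, ParentIncome, Region, UrbanRes}.
Backdoor paths from Industry to Ability:
  P1: Industry <- ParentIncome -> Ability
The empty set is not sufficient: P1 (Industry <- ParentIncome -> Ability) has no collider blocking it and no conditioned non-collider, so it is open.
Try {ParentIncome}:
  P1: blocked at fork node ParentIncome ∈ conditioning set.
{ParentIncome} contains no descendant of Industry and blocks every backdoor path.
No other singleton works — e.g. {Region} leaves P1 open — so {ParentIncome} is the unique smallest valid adjustment set.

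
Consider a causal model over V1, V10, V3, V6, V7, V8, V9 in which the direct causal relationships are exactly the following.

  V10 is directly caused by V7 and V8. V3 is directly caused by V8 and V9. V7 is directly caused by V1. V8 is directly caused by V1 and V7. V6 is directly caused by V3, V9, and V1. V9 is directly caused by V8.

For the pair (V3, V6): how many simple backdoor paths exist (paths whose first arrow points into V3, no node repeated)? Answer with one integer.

A backdoor path from V3 to V6 is any simple undirected path whose first edge points into V3 (i.e. leaves V3 via a parent).
Parents of V3: {V8, V9}.
Enumerating:
  P1: V3 <- V8 <- V1 -> V6
  P2: V3 <- V8 <- V7 <- V1 -> V6
  P3: V3 <- V8 -> V9 -> V6
  P4: V3 <- V8 -> V10 <- V7 <- V1 -> V6
  P5: V3 <- V9 <- V8 <- V1 -> V6
  P6: V3 <- V9 <- V8 <- V7 <- V1 -> V6
  P7: V3 <- V9 <- V8 -> V10 <- V7 <- V1 -> V6
  P8: V3 <- V9 -> V6
That exhausts the simple backdoor paths. Count: 8.

8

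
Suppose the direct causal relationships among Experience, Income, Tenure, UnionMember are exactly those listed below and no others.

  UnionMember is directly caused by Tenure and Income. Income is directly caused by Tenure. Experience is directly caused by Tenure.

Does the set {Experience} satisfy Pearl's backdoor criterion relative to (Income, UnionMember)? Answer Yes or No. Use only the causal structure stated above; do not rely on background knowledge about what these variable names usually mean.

No

Backdoor paths from Income to UnionMember (paths whose first edge points into Income):
  P1: Income <- Tenure -> UnionMember
Condition 1 (no descendant of Income in the set): holds — descendants of Income are {UnionMember}; none are in {Experience}.
Condition 2 (every backdoor path blocked by {Experience}):
  P1: open — no interior node is in the conditioning set.
{Experience} does not satisfy the backdoor criterion.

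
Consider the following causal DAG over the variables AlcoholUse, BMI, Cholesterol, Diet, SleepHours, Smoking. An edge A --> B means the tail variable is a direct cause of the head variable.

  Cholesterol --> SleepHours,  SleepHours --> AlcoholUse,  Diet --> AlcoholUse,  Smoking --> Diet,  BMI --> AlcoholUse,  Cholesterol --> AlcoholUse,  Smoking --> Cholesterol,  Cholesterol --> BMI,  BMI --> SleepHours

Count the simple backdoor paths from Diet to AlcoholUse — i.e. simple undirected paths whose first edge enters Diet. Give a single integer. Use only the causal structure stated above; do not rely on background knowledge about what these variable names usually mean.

A backdoor path from Diet to AlcoholUse is any simple undirected path whose first edge points into Diet (i.e. leaves Diet via a parent).
Parents of Diet: {Smoking}.
Enumerating:
  P1: Diet <- Smoking -> Cholesterol -> BMI -> SleepHours -> AlcoholUse
  P2: Diet <- Smoking -> Cholesterol -> BMI -> AlcoholUse
  P3: Diet <- Smoking -> Cholesterol -> SleepHours <- BMI -> AlcoholUse
  P4: Diet <- Smoking -> Cholesterol -> SleepHours -> AlcoholUse
  P5: Diet <- Smoking -> Cholesterol -> AlcoholUse
That exhausts the simple backdoor paths. Count: 5.

5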